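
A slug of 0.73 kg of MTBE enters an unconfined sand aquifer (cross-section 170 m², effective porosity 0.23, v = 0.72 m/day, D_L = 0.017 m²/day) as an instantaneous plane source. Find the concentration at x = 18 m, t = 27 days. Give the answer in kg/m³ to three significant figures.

For an instantaneous plane source, C(x,t) = M/(n_e·A·√(4πDt)) · exp(−(x−vt)²/(4Dt)), with n_e·A the pore (flow) area.
Plume center vt = 0.72 × 27 = 19.44 m, so the well at 18 m is 1.44 m upgradient of the peak.
√(4πDt) = 2.402 m, giving peak height M/(n_e·A·√(4πDt)) = 0.73/(0.23 × 170 × 2.402) = 0.007773 kg/m³.
(x−vt)²/(4Dt) = (-1.44)²/(4 × 0.017 × 27) = 1.129; exp(−1.129) = 0.3234.
C = 0.007773 × 0.3234 = 0.00251 kg/m³.

0.00251 kg/m³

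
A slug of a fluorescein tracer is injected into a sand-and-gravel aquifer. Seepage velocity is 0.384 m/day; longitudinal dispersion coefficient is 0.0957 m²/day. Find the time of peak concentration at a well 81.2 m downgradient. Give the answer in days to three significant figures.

211 days

For the 1D instantaneous-source solution, setting ∂C/∂t = 0 at fixed x gives v²t² + 2Dt − x² = 0, so t = (√(D² + v²x²) − D)/v².
√(D² + v²x²) = √(0.0957² + 0.384² × 81.2²) = 31.18; v² = 0.147456.
t = (31.18 − 0.0957)/0.147456 = 211 days (vs. the pure-advection estimate x/v = 211 d).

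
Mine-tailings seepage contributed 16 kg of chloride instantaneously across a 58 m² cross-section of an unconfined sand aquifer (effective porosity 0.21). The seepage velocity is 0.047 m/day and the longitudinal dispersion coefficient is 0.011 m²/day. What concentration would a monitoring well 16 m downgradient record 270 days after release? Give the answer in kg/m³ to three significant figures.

For an instantaneous plane source, C(x,t) = M/(n_e·A·√(4πDt)) · exp(−(x−vt)²/(4Dt)), with n_e·A the pore (flow) area.
Plume center vt = 0.047 × 270 = 12.69 m, so the well at 16 m is 3.31 m downgradient of the peak.
√(4πDt) = 6.109 m, giving peak height M/(n_e·A·√(4πDt)) = 16/(0.21 × 58 × 6.109) = 0.2150 kg/m³.
(x−vt)²/(4Dt) = (3.31)²/(4 × 0.011 × 270) = 0.9222; exp(−0.9222) = 0.3976.
C = 0.2150 × 0.3976 = 0.0855 kg/m³.

0.0855 kg/m³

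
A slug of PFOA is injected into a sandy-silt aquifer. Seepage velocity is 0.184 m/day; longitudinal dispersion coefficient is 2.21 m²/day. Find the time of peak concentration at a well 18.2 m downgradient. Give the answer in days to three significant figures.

53.2 days

For the 1D instantaneous-source solution, setting ∂C/∂t = 0 at fixed x gives v²t² + 2Dt − x² = 0, so t = (√(D² + v²x²) − D)/v².
√(D² + v²x²) = √(2.21² + 0.184² × 18.2²) = 4.012; v² = 0.033856.
t = (4.012 − 2.21)/0.033856 = 53.2 days (vs. the pure-advection estimate x/v = 98.9 d).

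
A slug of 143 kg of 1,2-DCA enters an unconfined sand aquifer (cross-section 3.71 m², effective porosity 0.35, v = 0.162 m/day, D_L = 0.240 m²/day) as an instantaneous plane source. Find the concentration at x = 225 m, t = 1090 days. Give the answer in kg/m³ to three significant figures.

0.204 kg/m³

For an instantaneous plane source, C(x,t) = M/(n_e·A·√(4πDt)) · exp(−(x−vt)²/(4Dt)), with n_e·A the pore (flow) area.
Plume center vt = 0.162 × 1090 = 176.58 m, so the well at 225 m is 48.42 m downgradient of the peak.
√(4πDt) = 57.34 m, giving peak height M/(n_e·A·√(4πDt)) = 143/(0.35 × 3.71 × 57.34) = 1.921 kg/m³.
(x−vt)²/(4Dt) = (48.42)²/(4 × 0.240 × 1090) = 2.241; exp(−2.241) = 0.1064.
C = 1.921 × 0.1064 = 0.204 kg/m³.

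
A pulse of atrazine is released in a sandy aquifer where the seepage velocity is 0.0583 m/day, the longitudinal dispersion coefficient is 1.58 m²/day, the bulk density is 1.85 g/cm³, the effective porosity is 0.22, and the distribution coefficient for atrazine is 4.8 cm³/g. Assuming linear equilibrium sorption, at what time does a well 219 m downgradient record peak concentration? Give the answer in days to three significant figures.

Retardation factor R = 1 + ρ_b·K_d/n = 1 + 1.85 × 4.8/0.22 = 41.36.
Sorption retards both mechanisms: v_R = v/R = 0.001410 m/day, D_R = D/R = 0.03820 m²/day.
Peak time from v_R²t² + 2D_R t − x² = 0: t = (√(D_R² + v_R²x²) − D_R)/v_R².
√(D_R² + v_R²x²) = √(0.03820² + 0.001410² × 219²) = 0.3111; v_R² = 1.988e-06.
t = (0.3111 − 0.03820)/1.988e-06 = 137000 days.

137000 days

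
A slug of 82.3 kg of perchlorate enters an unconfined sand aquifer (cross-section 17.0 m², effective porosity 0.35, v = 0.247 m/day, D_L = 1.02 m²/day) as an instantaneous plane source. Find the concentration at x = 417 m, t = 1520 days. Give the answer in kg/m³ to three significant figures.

For an instantaneous plane source, C(x,t) = M/(n_e·A·√(4πDt)) · exp(−(x−vt)²/(4Dt)), with n_e·A the pore (flow) area.
Plume center vt = 0.247 × 1520 = 375.44 m, so the well at 417 m is 41.56 m downgradient of the peak.
√(4πDt) = 139.6 m, giving peak height M/(n_e·A·√(4πDt)) = 82.3/(0.35 × 17.0 × 139.6) = 0.09908 kg/m³.
(x−vt)²/(4Dt) = (41.56)²/(4 × 1.02 × 1520) = 0.2785; exp(−0.2785) = 0.7569.
C = 0.09908 × 0.7569 = 0.0750 kg/m³.

0.0750 kg/m³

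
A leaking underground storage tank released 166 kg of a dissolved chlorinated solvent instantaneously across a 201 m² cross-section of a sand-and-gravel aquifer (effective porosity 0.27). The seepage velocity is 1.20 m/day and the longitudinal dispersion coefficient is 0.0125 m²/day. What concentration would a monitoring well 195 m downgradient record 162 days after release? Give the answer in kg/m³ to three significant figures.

For an instantaneous plane source, C(x,t) = M/(n_e·A·√(4πDt)) · exp(−(x−vt)²/(4Dt)), with n_e·A the pore (flow) area.
Plume center vt = 1.20 × 162 = 194.4 m, so the well at 195 m is 0.6 m downgradient of the peak.
√(4πDt) = 5.044 m, giving peak height M/(n_e·A·√(4πDt)) = 166/(0.27 × 201 × 5.044) = 0.6064 kg/m³.
(x−vt)²/(4Dt) = (0.6)²/(4 × 0.0125 × 162) = 0.04444; exp(−0.04444) = 0.9565.
C = 0.6064 × 0.9565 = 0.580 kg/m³.

0.580 kg/m³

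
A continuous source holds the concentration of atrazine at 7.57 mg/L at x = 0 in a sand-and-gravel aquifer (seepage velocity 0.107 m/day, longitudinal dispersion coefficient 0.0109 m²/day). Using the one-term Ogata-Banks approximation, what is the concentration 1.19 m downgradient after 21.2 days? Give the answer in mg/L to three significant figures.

7.14 mg/L

For a continuous step input, C/C₀ ≈ ½·erfc((x−vt)/(2√(Dt))).
vt = 0.107 × 21.2 = 2.2684 m and 2√(Dt) = 2√(0.0109 × 21.2) = 0.9614 m.
Argument (x−vt)/(2√(Dt)) = (1.19 − 2.2684)/0.9614 = -1.122; ½·erfc(-1.122) = 0.9437.
C = 7.57 × 0.9437 = 7.14 mg/L.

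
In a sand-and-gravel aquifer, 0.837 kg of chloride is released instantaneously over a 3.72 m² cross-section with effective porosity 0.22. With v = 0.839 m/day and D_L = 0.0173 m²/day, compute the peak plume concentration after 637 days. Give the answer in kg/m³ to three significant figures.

0.0869 kg/m³

The peak of an instantaneous 1D plume sits at x = vt; there the Gaussian factor is 1 and C_max = M/(n_e·A·√(4πDt)), where n_e·A is the pore area the mass is dissolved in.
√(4πDt) = √(4π × 0.0173 × 637) = 11.77 m, so C_max = 0.837/(0.22 × 3.72 × 11.77) = 0.0869 kg/m³.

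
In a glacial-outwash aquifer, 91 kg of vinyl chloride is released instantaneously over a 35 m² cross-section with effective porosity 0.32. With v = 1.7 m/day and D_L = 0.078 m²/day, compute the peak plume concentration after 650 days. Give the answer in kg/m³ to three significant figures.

The peak of an instantaneous 1D plume sits at x = vt; there the Gaussian factor is 1 and C_max = M/(n_e·A·√(4πDt)), where n_e·A is the pore area the mass is dissolved in.
√(4πDt) = √(4π × 0.078 × 650) = 25.24 m, so C_max = 91/(0.32 × 35 × 25.24) = 0.322 kg/m³.

0.322 kg/m³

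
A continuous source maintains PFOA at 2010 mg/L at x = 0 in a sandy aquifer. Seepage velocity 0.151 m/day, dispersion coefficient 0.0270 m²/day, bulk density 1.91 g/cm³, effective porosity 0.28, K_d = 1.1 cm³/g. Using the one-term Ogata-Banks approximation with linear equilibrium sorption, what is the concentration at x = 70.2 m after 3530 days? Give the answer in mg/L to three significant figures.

Retardation factor R = 1 + ρ_b·K_d/n = 1 + 1.91 × 1.1/0.28 = 8.504.
Sorption retards both mechanisms: v_R = v/R = 0.01776 m/day, D_R = D/R = 0.003175 m²/day.
v_R·t = 0.01776 × 3530 = 62.6928 m; 2√(D_R t) = 6.696 m; argument = (70.2 − 62.6928)/6.696 = 1.121.
C = C₀ × ½·erfc(1.121) = 2010 × 0.05645 = 113 mg/L.

113 mg/L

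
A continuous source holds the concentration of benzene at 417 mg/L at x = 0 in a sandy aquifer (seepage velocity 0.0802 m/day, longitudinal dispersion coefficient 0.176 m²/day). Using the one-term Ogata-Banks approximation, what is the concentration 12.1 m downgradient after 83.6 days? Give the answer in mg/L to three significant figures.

For a continuous step input, C/C₀ ≈ ½·erfc((x−vt)/(2√(Dt))).
vt = 0.0802 × 83.6 = 6.70472 m and 2√(Dt) = 2√(0.176 × 83.6) = 7.672 m.
Argument (x−vt)/(2√(Dt)) = (12.1 − 6.70472)/7.672 = 0.7032; ½·erfc(0.7032) = 0.1600.
C = 417 × 0.1600 = 66.7 mg/L.

66.7 mg/L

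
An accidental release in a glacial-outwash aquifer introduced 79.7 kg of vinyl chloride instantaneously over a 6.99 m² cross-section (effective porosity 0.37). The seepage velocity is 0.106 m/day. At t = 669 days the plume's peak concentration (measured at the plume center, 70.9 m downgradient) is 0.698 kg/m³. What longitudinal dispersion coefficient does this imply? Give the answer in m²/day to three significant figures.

0.232 m²/day

At the plume center C_max = M/(n_e·A·√(4πDt)), so D = M²/(4πt·(n_e·A·C_max)²).
n_e·A·C_max = 0.37 × 6.99 × 0.698 = 1.805 kg/m.
D = 79.7²/(4π × 669 × 1.805²) = 0.232 m²/day.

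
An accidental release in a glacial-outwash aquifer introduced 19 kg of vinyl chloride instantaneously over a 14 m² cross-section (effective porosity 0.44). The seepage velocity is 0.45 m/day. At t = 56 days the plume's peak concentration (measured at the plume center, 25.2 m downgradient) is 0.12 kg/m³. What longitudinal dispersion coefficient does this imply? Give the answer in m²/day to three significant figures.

0.939 m²/day

At the plume center C_max = M/(n_e·A·√(4πDt)), so D = M²/(4πt·(n_e·A·C_max)²).
n_e·A·C_max = 0.44 × 14 × 0.12 = 0.7392 kg/m.
D = 19²/(4π × 56 × 0.7392²) = 0.939 m²/day.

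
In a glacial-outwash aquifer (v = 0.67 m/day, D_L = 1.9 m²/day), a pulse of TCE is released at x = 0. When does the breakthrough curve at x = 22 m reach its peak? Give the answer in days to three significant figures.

For the 1D instantaneous-source solution, setting ∂C/∂t = 0 at fixed x gives v²t² + 2Dt − x² = 0, so t = (√(D² + v²x²) − D)/v².
√(D² + v²x²) = √(1.9² + 0.67² × 22²) = 14.86; v² = 0.4489.
t = (14.86 − 1.9)/0.4489 = 28.9 days (vs. the pure-advection estimate x/v = 32.8 d).

28.9 days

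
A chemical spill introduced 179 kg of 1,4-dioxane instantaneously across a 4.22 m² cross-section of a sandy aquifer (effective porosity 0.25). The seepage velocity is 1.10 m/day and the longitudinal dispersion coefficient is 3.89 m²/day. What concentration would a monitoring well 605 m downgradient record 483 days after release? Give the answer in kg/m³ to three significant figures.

For an instantaneous plane source, C(x,t) = M/(n_e·A·√(4πDt)) · exp(−(x−vt)²/(4Dt)), with n_e·A the pore (flow) area.
Plume center vt = 1.10 × 483 = 531.3 m, so the well at 605 m is 73.7 m downgradient of the peak.
√(4πDt) = 153.7 m, giving peak height M/(n_e·A·√(4πDt)) = 179/(0.25 × 4.22 × 153.7) = 1.104 kg/m³.
(x−vt)²/(4Dt) = (73.7)²/(4 × 3.89 × 483) = 0.7227; exp(−0.7227) = 0.4854.
C = 1.104 × 0.4854 = 0.536 kg/m³.

0.536 kg/m³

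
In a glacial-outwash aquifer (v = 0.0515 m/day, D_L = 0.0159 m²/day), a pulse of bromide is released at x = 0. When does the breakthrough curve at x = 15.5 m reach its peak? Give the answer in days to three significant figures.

For the 1D instantaneous-source solution, setting ∂C/∂t = 0 at fixed x gives v²t² + 2Dt − x² = 0, so t = (√(D² + v²x²) − D)/v².
√(D² + v²x²) = √(0.0159² + 0.0515² × 15.5²) = 0.7984; v² = 0.00265225.
t = (0.7984 − 0.0159)/0.00265225 = 295 days (vs. the pure-advection estimate x/v = 301 d).

295 days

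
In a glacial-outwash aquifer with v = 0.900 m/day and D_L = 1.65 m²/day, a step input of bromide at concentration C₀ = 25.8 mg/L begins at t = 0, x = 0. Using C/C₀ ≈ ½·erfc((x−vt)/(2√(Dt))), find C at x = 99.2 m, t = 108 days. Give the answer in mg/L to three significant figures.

11.8 mg/L

For a continuous step input, C/C₀ ≈ ½·erfc((x−vt)/(2√(Dt))).
vt = 0.900 × 108 = 97.2 m and 2√(Dt) = 2√(1.65 × 108) = 26.70 m.
Argument (x−vt)/(2√(Dt)) = (99.2 − 97.2)/26.70 = 0.07491; ½·erfc(0.07491) = 0.4578.
C = 25.8 × 0.4578 = 11.8 mg/L.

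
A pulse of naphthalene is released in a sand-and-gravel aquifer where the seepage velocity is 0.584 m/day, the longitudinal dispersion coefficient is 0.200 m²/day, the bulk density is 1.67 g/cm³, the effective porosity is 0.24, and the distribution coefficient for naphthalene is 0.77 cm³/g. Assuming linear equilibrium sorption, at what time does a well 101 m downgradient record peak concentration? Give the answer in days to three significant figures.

1100 days

Retardation factor R = 1 + ρ_b·K_d/n = 1 + 1.67 × 0.77/0.24 = 6.358.
Sorption retards both mechanisms: v_R = v/R = 0.09185 m/day, D_R = D/R = 0.03146 m²/day.
Peak time from v_R²t² + 2D_R t − x² = 0: t = (√(D_R² + v_R²x²) − D_R)/v_R².
√(D_R² + v_R²x²) = √(0.03146² + 0.09185² × 101²) = 9.277; v_R² = 0.008436.
t = (9.277 − 0.03146)/0.008436 = 1100 days.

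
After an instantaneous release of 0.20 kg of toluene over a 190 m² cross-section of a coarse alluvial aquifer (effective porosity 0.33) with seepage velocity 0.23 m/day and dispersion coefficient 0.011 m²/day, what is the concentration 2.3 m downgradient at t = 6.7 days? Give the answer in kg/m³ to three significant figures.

0.000470 kg/m³

For an instantaneous plane source, C(x,t) = M/(n_e·A·√(4πDt)) · exp(−(x−vt)²/(4Dt)), with n_e·A the pore (flow) area.
Plume center vt = 0.23 × 6.7 = 1.541 m, so the well at 2.3 m is 0.759 m downgradient of the peak.
√(4πDt) = 0.9624 m, giving peak height M/(n_e·A·√(4πDt)) = 0.20/(0.33 × 190 × 0.9624) = 0.003314 kg/m³.
(x−vt)²/(4Dt) = (0.759)²/(4 × 0.011 × 6.7) = 1.954; exp(−1.954) = 0.1417.
C = 0.003314 × 0.1417 = 0.000470 kg/m³.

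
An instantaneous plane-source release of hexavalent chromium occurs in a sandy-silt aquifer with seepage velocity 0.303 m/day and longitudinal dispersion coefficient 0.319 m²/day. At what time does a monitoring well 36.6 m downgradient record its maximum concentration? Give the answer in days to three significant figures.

117 days

For the 1D instantaneous-source solution, setting ∂C/∂t = 0 at fixed x gives v²t² + 2Dt − x² = 0, so t = (√(D² + v²x²) − D)/v².
√(D² + v²x²) = √(0.319² + 0.303² × 36.6²) = 11.09; v² = 0.091809.
t = (11.09 − 0.319)/0.091809 = 117 days (vs. the pure-advection estimate x/v = 121 d).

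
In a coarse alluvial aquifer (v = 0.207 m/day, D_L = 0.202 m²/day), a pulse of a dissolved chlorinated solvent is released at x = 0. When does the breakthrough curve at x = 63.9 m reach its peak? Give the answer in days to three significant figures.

304 days

For the 1D instantaneous-source solution, setting ∂C/∂t = 0 at fixed x gives v²t² + 2Dt − x² = 0, so t = (√(D² + v²x²) − D)/v².
√(D² + v²x²) = √(0.202² + 0.207² × 63.9²) = 13.23; v² = 0.042849.
t = (13.23 − 0.202)/0.042849 = 304 days (vs. the pure-advection estimate x/v = 309 d).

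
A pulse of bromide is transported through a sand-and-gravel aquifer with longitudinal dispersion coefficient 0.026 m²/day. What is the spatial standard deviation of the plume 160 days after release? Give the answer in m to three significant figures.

Dispersive spreading gives a Gaussian with σ² = 2Dt; advection only shifts the center.
σ = √(2 × 0.026 × 160) = 2.88 m.

2.88 m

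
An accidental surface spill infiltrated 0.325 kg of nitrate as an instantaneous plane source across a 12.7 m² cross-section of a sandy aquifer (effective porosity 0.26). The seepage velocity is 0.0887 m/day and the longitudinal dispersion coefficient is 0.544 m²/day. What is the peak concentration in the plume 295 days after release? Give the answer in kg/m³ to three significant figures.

0.00219 kg/m³

The peak of an instantaneous 1D plume sits at x = vt; there the Gaussian factor is 1 and C_max = M/(n_e·A·√(4πDt)), where n_e·A is the pore area the mass is dissolved in.
√(4πDt) = √(4π × 0.544 × 295) = 44.91 m, so C_max = 0.325/(0.26 × 12.7 × 44.91) = 0.00219 kg/m³.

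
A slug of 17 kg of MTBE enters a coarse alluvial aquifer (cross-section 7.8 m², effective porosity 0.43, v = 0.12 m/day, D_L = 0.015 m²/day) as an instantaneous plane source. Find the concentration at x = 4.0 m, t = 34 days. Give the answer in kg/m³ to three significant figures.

2.00 kg/m³

For an instantaneous plane source, C(x,t) = M/(n_e·A·√(4πDt)) · exp(−(x−vt)²/(4Dt)), with n_e·A the pore (flow) area.
Plume center vt = 0.12 × 34 = 4.08 m, so the well at 4.0 m is 0.08 m upgradient of the peak.
√(4πDt) = 2.532 m, giving peak height M/(n_e·A·√(4πDt)) = 17/(0.43 × 7.8 × 2.532) = 2.002 kg/m³.
(x−vt)²/(4Dt) = (-0.08)²/(4 × 0.015 × 34) = 0.003137; exp(−0.003137) = 0.9969.
C = 2.002 × 0.9969 = 2.00 kg/m³.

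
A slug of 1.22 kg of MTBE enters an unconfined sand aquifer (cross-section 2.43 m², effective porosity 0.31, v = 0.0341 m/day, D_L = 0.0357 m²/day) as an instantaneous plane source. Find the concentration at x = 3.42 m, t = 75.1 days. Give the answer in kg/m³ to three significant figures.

For an instantaneous plane source, C(x,t) = M/(n_e·A·√(4πDt)) · exp(−(x−vt)²/(4Dt)), with n_e·A the pore (flow) area.
Plume center vt = 0.0341 × 75.1 = 2.56091 m, so the well at 3.42 m is 0.85909 m downgradient of the peak.
√(4πDt) = 5.804 m, giving peak height M/(n_e·A·√(4πDt)) = 1.22/(0.31 × 2.43 × 5.804) = 0.2790 kg/m³.
(x−vt)²/(4Dt) = (0.85909)²/(4 × 0.0357 × 75.1) = 0.06882; exp(−0.06882) = 0.9335.
C = 0.2790 × 0.9335 = 0.260 kg/m³.

0.260 kg/m³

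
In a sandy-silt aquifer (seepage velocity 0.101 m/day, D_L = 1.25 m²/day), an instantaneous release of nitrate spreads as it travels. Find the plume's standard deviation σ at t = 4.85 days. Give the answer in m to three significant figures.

3.48 m

Dispersive spreading gives a Gaussian with σ² = 2Dt; advection only shifts the center.
σ = √(2 × 1.25 × 4.85) = 3.48 m.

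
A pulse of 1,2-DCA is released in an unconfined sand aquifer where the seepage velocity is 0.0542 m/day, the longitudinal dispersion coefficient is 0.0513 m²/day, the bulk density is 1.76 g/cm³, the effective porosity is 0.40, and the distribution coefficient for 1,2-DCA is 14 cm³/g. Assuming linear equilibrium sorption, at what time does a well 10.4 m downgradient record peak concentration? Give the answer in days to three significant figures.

11000 days

Retardation factor R = 1 + ρ_b·K_d/n = 1 + 1.76 × 14/0.40 = 62.60.
Sorption retards both mechanisms: v_R = v/R = 0.0008658 m/day, D_R = D/R = 0.0008195 m²/day.
Peak time from v_R²t² + 2D_R t − x² = 0: t = (√(D_R² + v_R²x²) − D_R)/v_R².
√(D_R² + v_R²x²) = √(0.0008195² + 0.0008658² × 10.4²) = 0.009042; v_R² = 7.496e-07.
t = (0.009042 − 0.0008195)/7.496e-07 = 11000 days.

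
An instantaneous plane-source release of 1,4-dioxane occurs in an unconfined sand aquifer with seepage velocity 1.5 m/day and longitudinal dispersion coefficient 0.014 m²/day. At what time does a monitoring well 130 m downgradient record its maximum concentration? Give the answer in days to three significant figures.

86.7 days

For the 1D instantaneous-source solution, setting ∂C/∂t = 0 at fixed x gives v²t² + 2Dt − x² = 0, so t = (√(D² + v²x²) − D)/v².
√(D² + v²x²) = √(0.014² + 1.5² × 130²) = 195.0; v² = 2.25.
t = (195.0 − 0.014)/2.25 = 86.7 days (vs. the pure-advection estimate x/v = 86.7 d).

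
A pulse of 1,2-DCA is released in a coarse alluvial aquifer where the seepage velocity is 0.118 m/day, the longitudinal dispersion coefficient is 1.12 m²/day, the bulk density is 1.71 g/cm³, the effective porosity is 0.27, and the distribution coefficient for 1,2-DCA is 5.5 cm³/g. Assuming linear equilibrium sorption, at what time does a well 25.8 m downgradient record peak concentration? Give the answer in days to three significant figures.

Retardation factor R = 1 + ρ_b·K_d/n = 1 + 1.71 × 5.5/0.27 = 35.83.
Sorption retards both mechanisms: v_R = v/R = 0.003293 m/day, D_R = D/R = 0.03126 m²/day.
Peak time from v_R²t² + 2D_R t − x² = 0: t = (√(D_R² + v_R²x²) − D_R)/v_R².
√(D_R² + v_R²x²) = √(0.03126² + 0.003293² × 25.8²) = 0.09053; v_R² = 1.084e-05.
t = (0.09053 − 0.03126)/1.084e-05 = 5470 days.

5470 days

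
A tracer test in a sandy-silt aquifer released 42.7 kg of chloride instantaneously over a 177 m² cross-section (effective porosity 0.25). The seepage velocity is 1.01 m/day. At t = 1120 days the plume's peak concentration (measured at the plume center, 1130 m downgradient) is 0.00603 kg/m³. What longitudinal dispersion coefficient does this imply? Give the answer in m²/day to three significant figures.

At the plume center C_max = M/(n_e·A·√(4πDt)), so D = M²/(4πt·(n_e·A·C_max)²).
n_e·A·C_max = 0.25 × 177 × 0.00603 = 0.2668 kg/m.
D = 42.7²/(4π × 1120 × 0.2668²) = 1.82 m²/day.

1.82 m²/day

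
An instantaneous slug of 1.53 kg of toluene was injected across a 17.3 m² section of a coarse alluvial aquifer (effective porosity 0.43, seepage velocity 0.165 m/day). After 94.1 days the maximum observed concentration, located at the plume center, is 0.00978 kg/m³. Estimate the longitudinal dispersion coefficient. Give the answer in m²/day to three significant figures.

At the plume center C_max = M/(n_e·A·√(4πDt)), so D = M²/(4πt·(n_e·A·C_max)²).
n_e·A·C_max = 0.43 × 17.3 × 0.00978 = 0.07275 kg/m.
D = 1.53²/(4π × 94.1 × 0.07275²) = 0.374 m²/day.

0.374 m²/day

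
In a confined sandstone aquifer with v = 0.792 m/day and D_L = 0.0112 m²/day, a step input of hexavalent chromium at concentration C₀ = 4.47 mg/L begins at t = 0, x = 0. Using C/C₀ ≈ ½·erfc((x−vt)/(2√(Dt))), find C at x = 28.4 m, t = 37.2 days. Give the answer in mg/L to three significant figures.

For a continuous step input, C/C₀ ≈ ½·erfc((x−vt)/(2√(Dt))).
vt = 0.792 × 37.2 = 29.4624 m and 2√(Dt) = 2√(0.0112 × 37.2) = 1.291 m.
Argument (x−vt)/(2√(Dt)) = (28.4 − 29.4624)/1.291 = -0.8229; ½·erfc(-0.8229) = 0.8777.
C = 4.47 × 0.8777 = 3.92 mg/L.

3.92 mg/L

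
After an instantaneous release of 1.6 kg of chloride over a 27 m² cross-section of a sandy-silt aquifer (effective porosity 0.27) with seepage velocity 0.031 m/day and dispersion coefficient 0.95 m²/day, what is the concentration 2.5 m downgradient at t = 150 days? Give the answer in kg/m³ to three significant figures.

0.00514 kg/m³

For an instantaneous plane source, C(x,t) = M/(n_e·A·√(4πDt)) · exp(−(x−vt)²/(4Dt)), with n_e·A the pore (flow) area.
Plume center vt = 0.031 × 150 = 4.65 m, so the well at 2.5 m is 2.15 m upgradient of the peak.
√(4πDt) = 42.32 m, giving peak height M/(n_e·A·√(4πDt)) = 1.6/(0.27 × 27 × 42.32) = 0.005186 kg/m³.
(x−vt)²/(4Dt) = (-2.15)²/(4 × 0.95 × 150) = 0.008110; exp(−0.008110) = 0.9919.
C = 0.005186 × 0.9919 = 0.00514 kg/m³.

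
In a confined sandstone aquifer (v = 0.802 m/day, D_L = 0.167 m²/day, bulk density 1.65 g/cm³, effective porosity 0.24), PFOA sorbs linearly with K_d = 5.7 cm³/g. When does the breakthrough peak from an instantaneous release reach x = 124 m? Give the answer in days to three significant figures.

6200 days

Retardation factor R = 1 + ρ_b·K_d/n = 1 + 1.65 × 5.7/0.24 = 40.19.
Sorption retards both mechanisms: v_R = v/R = 0.01996 m/day, D_R = D/R = 0.004155 m²/day.
Peak time from v_R²t² + 2D_R t − x² = 0: t = (√(D_R² + v_R²x²) − D_R)/v_R².
√(D_R² + v_R²x²) = √(0.004155² + 0.01996² × 124²) = 2.475; v_R² = 0.0003984.
t = (2.475 − 0.004155)/0.0003984 = 6200 days.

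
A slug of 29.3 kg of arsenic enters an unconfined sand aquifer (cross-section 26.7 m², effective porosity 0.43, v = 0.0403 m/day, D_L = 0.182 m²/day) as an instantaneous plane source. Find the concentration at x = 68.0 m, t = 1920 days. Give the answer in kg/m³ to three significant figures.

0.0362 kg/m³

For an instantaneous plane source, C(x,t) = M/(n_e·A·√(4πDt)) · exp(−(x−vt)²/(4Dt)), with n_e·A the pore (flow) area.
Plume center vt = 0.0403 × 1920 = 77.376 m, so the well at 68.0 m is 9.376 m upgradient of the peak.
√(4πDt) = 66.27 m, giving peak height M/(n_e·A·√(4πDt)) = 29.3/(0.43 × 26.7 × 66.27) = 0.03851 kg/m³.
(x−vt)²/(4Dt) = (-9.376)²/(4 × 0.182 × 1920) = 0.06289; exp(−0.06289) = 0.9390.
C = 0.03851 × 0.9390 = 0.0362 kg/m³.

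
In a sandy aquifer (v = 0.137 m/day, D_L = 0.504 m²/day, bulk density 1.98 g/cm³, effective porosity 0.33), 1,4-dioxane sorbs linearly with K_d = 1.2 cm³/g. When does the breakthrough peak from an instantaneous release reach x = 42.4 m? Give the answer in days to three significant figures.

2330 days

Retardation factor R = 1 + ρ_b·K_d/n = 1 + 1.98 × 1.2/0.33 = 8.200.
Sorption retards both mechanisms: v_R = v/R = 0.01671 m/day, D_R = D/R = 0.06146 m²/day.
Peak time from v_R²t² + 2D_R t − x² = 0: t = (√(D_R² + v_R²x²) − D_R)/v_R².
√(D_R² + v_R²x²) = √(0.06146² + 0.01671² × 42.4²) = 0.7112; v_R² = 0.0002792.
t = (0.7112 − 0.06146)/0.0002792 = 2330 days.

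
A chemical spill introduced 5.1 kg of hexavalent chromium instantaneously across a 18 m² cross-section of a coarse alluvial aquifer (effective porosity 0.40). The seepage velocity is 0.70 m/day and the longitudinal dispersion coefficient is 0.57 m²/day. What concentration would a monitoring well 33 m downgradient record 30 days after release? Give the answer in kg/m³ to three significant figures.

For an instantaneous plane source, C(x,t) = M/(n_e·A·√(4πDt)) · exp(−(x−vt)²/(4Dt)), with n_e·A the pore (flow) area.
Plume center vt = 0.70 × 30 = 21 m, so the well at 33 m is 12 m downgradient of the peak.
√(4πDt) = 14.66 m, giving peak height M/(n_e·A·√(4πDt)) = 5.1/(0.40 × 18 × 14.66) = 0.04832 kg/m³.
(x−vt)²/(4Dt) = (12)²/(4 × 0.57 × 30) = 2.105; exp(−2.105) = 0.1218.
C = 0.04832 × 0.1218 = 0.00589 kg/m³.

0.00589 kg/m³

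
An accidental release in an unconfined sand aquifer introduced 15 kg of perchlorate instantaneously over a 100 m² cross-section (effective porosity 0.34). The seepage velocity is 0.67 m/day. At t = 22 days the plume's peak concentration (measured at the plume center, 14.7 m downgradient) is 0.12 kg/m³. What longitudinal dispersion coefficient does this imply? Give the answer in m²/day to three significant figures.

0.0489 m²/day

At the plume center C_max = M/(n_e·A·√(4πDt)), so D = M²/(4πt·(n_e·A·C_max)²).
n_e·A·C_max = 0.34 × 100 × 0.12 = 4.080 kg/m.
D = 15²/(4π × 22 × 4.080²) = 0.0489 m²/day.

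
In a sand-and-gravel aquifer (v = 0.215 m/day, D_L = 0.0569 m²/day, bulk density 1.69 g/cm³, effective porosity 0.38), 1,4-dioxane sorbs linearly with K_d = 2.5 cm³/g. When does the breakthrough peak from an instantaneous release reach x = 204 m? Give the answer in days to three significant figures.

Retardation factor R = 1 + ρ_b·K_d/n = 1 + 1.69 × 2.5/0.38 = 12.12.
Sorption retards both mechanisms: v_R = v/R = 0.01774 m/day, D_R = D/R = 0.004695 m²/day.
Peak time from v_R²t² + 2D_R t − x² = 0: t = (√(D_R² + v_R²x²) − D_R)/v_R².
√(D_R² + v_R²x²) = √(0.004695² + 0.01774² × 204²) = 3.619; v_R² = 0.0003147.
t = (3.619 − 0.004695)/0.0003147 = 11500 days.

11500 days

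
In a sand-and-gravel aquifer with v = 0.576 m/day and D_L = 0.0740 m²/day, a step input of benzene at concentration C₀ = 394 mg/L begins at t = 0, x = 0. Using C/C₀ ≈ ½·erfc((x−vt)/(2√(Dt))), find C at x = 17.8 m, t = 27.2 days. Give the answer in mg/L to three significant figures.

For a continuous step input, C/C₀ ≈ ½·erfc((x−vt)/(2√(Dt))).
vt = 0.576 × 27.2 = 15.6672 m and 2√(Dt) = 2√(0.0740 × 27.2) = 2.837 m.
Argument (x−vt)/(2√(Dt)) = (17.8 − 15.6672)/2.837 = 0.7518; ½·erfc(0.7518) = 0.1438.
C = 394 × 0.1438 = 56.7 mg/L.

56.7 mg/L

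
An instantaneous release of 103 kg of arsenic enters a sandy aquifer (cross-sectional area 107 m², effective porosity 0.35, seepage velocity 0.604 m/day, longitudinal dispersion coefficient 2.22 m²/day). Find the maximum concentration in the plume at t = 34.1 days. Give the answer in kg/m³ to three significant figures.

0.0892 kg/m³

The peak of an instantaneous 1D plume sits at x = vt; there the Gaussian factor is 1 and C_max = M/(n_e·A·√(4πDt)), where n_e·A is the pore area the mass is dissolved in.
√(4πDt) = √(4π × 2.22 × 34.1) = 30.84 m, so C_max = 103/(0.35 × 107 × 30.84) = 0.0892 kg/m³.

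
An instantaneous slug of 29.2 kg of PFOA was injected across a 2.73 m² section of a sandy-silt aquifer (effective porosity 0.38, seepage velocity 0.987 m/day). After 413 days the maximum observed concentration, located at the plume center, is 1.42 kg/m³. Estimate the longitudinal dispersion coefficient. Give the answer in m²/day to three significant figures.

At the plume center C_max = M/(n_e·A·√(4πDt)), so D = M²/(4πt·(n_e·A·C_max)²).
n_e·A·C_max = 0.38 × 2.73 × 1.42 = 1.473 kg/m.
D = 29.2²/(4π × 413 × 1.473²) = 0.0757 m²/day.

0.0757 m²/day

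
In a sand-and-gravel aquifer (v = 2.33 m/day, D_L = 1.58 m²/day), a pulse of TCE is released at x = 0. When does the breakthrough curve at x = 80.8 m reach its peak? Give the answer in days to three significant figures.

34.4 days

For the 1D instantaneous-source solution, setting ∂C/∂t = 0 at fixed x gives v²t² + 2Dt − x² = 0, so t = (√(D² + v²x²) − D)/v².
√(D² + v²x²) = √(1.58² + 2.33² × 80.8²) = 188.3; v² = 5.4289.
t = (188.3 − 1.58)/5.4289 = 34.4 days (vs. the pure-advection estimate x/v = 34.7 d).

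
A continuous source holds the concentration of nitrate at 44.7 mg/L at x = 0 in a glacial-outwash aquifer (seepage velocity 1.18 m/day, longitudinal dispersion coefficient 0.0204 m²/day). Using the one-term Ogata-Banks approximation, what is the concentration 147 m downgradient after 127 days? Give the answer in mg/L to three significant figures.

For a continuous step input, C/C₀ ≈ ½·erfc((x−vt)/(2√(Dt))).
vt = 1.18 × 127 = 149.86 m and 2√(Dt) = 2√(0.0204 × 127) = 3.219 m.
Argument (x−vt)/(2√(Dt)) = (147 − 149.86)/3.219 = -0.8885; ½·erfc(-0.8885) = 0.8955.
C = 44.7 × 0.8955 = 40.0 mg/L.

40.0 mg/L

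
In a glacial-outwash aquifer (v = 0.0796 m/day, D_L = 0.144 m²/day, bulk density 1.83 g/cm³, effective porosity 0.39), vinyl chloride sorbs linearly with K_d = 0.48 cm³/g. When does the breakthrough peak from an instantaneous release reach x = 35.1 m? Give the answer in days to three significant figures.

Retardation factor R = 1 + ρ_b·K_d/n = 1 + 1.83 × 0.48/0.39 = 3.252.
Sorption retards both mechanisms: v_R = v/R = 0.02448 m/day, D_R = D/R = 0.04428 m²/day.
Peak time from v_R²t² + 2D_R t − x² = 0: t = (√(D_R² + v_R²x²) − D_R)/v_R².
√(D_R² + v_R²x²) = √(0.04428² + 0.02448² × 35.1²) = 0.8604; v_R² = 0.0005993.
t = (0.8604 − 0.04428)/0.0005993 = 1360 days.

1360 days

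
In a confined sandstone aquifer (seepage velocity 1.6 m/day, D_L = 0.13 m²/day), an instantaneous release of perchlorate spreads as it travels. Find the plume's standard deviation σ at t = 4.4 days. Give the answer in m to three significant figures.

1.07 m

Dispersive spreading gives a Gaussian with σ² = 2Dt; advection only shifts the center.
σ = √(2 × 0.13 × 4.4) = 1.07 m.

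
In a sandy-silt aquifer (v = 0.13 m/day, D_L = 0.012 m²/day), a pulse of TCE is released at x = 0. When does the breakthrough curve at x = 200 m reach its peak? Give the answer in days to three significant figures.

For the 1D instantaneous-source solution, setting ∂C/∂t = 0 at fixed x gives v²t² + 2Dt − x² = 0, so t = (√(D² + v²x²) − D)/v².
√(D² + v²x²) = √(0.012² + 0.13² × 200²) = 26.00; v² = 0.0169.
t = (26.00 − 0.012)/0.0169 = 1540 days (vs. the pure-advection estimate x/v = 1540 d).

1540 days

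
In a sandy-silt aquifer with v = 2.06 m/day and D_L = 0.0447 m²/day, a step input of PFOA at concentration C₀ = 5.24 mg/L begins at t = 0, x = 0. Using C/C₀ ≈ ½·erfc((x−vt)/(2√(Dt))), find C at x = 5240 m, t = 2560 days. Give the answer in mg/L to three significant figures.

For a continuous step input, C/C₀ ≈ ½·erfc((x−vt)/(2√(Dt))).
vt = 2.06 × 2560 = 5273.6 m and 2√(Dt) = 2√(0.0447 × 2560) = 21.39 m.
Argument (x−vt)/(2√(Dt)) = (5240 − 5273.6)/21.39 = -1.571; ½·erfc(-1.571) = 0.9868.
C = 5.24 × 0.9868 = 5.17 mg/L.

5.17 mg/L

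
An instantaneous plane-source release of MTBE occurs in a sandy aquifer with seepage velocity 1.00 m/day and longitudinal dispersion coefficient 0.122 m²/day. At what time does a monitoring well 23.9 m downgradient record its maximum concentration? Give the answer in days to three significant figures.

23.8 days

For the 1D instantaneous-source solution, setting ∂C/∂t = 0 at fixed x gives v²t² + 2Dt − x² = 0, so t = (√(D² + v²x²) − D)/v².
√(D² + v²x²) = √(0.122² + 1.00² × 23.9²) = 23.90; v² = 1.
t = (23.90 − 0.122)/1 = 23.8 days (vs. the pure-advection estimate x/v = 23.9 d).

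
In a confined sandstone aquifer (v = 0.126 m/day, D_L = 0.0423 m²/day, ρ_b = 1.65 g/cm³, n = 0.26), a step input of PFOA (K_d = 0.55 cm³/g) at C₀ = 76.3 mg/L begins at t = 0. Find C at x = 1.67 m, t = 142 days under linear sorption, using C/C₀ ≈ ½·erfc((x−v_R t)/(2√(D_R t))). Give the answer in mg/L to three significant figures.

70.3 mg/L

Retardation factor R = 1 + ρ_b·K_d/n = 1 + 1.65 × 0.55/0.26 = 4.490.
Sorption retards both mechanisms: v_R = v/R = 0.02806 m/day, D_R = D/R = 0.009421 m²/day.
v_R·t = 0.02806 × 142 = 3.98452 m; 2√(D_R t) = 2.313 m; argument = (1.67 − 3.98452)/2.313 = -1.001.
C = C₀ × ½·erfc(-1.001) = 76.3 × 0.9216 = 70.3 mg/L.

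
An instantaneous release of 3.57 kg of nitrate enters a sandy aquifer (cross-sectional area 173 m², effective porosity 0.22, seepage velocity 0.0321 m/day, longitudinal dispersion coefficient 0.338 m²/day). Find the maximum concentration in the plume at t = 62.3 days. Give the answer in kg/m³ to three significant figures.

0.00577 kg/m³

The peak of an instantaneous 1D plume sits at x = vt; there the Gaussian factor is 1 and C_max = M/(n_e·A·√(4πDt)), where n_e·A is the pore area the mass is dissolved in.
√(4πDt) = √(4π × 0.338 × 62.3) = 16.27 m, so C_max = 3.57/(0.22 × 173 × 16.27) = 0.00577 kg/m³.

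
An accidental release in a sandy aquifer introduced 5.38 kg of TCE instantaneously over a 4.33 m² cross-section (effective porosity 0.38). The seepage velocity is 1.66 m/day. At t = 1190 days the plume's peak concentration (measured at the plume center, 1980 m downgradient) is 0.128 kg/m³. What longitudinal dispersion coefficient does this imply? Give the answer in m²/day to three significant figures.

0.0436 m²/day

At the plume center C_max = M/(n_e·A·√(4πDt)), so D = M²/(4πt·(n_e·A·C_max)²).
n_e·A·C_max = 0.38 × 4.33 × 0.128 = 0.2106 kg/m.
D = 5.38²/(4π × 1190 × 0.2106²) = 0.0436 m²/day.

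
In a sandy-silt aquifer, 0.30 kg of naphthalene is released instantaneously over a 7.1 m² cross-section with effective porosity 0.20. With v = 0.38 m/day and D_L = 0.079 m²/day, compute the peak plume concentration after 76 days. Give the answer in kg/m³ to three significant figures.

The peak of an instantaneous 1D plume sits at x = vt; there the Gaussian factor is 1 and C_max = M/(n_e·A·√(4πDt)), where n_e·A is the pore area the mass is dissolved in.
√(4πDt) = √(4π × 0.079 × 76) = 8.686 m, so C_max = 0.30/(0.20 × 7.1 × 8.686) = 0.0243 kg/m³.

0.0243 kg/m³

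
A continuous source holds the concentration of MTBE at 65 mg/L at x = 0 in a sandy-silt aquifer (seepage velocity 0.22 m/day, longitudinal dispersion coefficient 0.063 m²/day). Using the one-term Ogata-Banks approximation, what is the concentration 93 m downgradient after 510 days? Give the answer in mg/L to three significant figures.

64.5 mg/L

For a continuous step input, C/C₀ ≈ ½·erfc((x−vt)/(2√(Dt))).
vt = 0.22 × 510 = 112.2 m and 2√(Dt) = 2√(0.063 × 510) = 11.34 m.
Argument (x−vt)/(2√(Dt)) = (93 − 112.2)/11.34 = -1.693; ½·erfc(-1.693) = 0.9917.
C = 65 × 0.9917 = 64.5 mg/L.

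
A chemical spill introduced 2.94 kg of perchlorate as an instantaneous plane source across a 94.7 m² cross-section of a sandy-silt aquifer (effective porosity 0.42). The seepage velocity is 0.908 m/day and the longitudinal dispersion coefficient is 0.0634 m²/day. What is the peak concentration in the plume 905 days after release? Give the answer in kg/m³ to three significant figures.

0.00275 kg/m³

The peak of an instantaneous 1D plume sits at x = vt; there the Gaussian factor is 1 and C_max = M/(n_e·A·√(4πDt)), where n_e·A is the pore area the mass is dissolved in.
√(4πDt) = √(4π × 0.0634 × 905) = 26.85 m, so C_max = 2.94/(0.42 × 94.7 × 26.85) = 0.00275 kg/m³.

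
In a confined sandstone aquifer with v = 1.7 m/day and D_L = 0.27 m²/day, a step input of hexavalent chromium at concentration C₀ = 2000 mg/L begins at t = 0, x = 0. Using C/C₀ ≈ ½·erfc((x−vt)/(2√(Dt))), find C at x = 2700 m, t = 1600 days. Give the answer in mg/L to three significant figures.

1500 mg/L

For a continuous step input, C/C₀ ≈ ½·erfc((x−vt)/(2√(Dt))).
vt = 1.7 × 1600 = 2720 m and 2√(Dt) = 2√(0.27 × 1600) = 41.57 m.
Argument (x−vt)/(2√(Dt)) = (2700 − 2720)/41.57 = -0.4811; ½·erfc(-0.4811) = 0.7519.
C = 2000 × 0.7519 = 1500 mg/L.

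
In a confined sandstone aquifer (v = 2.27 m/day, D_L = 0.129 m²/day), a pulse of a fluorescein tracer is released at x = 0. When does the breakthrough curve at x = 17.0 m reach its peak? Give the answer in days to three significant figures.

7.46 days

For the 1D instantaneous-source solution, setting ∂C/∂t = 0 at fixed x gives v²t² + 2Dt − x² = 0, so t = (√(D² + v²x²) − D)/v².
√(D² + v²x²) = √(0.129² + 2.27² × 17.0²) = 38.59; v² = 5.1529.
t = (38.59 − 0.129)/5.1529 = 7.46 days (vs. the pure-advection estimate x/v = 7.49 d).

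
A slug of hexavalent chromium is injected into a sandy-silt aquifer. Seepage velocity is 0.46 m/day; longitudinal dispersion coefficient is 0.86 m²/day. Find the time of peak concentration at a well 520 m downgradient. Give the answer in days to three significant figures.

For the 1D instantaneous-source solution, setting ∂C/∂t = 0 at fixed x gives v²t² + 2Dt − x² = 0, so t = (√(D² + v²x²) − D)/v².
√(D² + v²x²) = √(0.86² + 0.46² × 520²) = 239.2; v² = 0.2116.
t = (239.2 − 0.86)/0.2116 = 1130 days (vs. the pure-advection estimate x/v = 1130 d).

1130 days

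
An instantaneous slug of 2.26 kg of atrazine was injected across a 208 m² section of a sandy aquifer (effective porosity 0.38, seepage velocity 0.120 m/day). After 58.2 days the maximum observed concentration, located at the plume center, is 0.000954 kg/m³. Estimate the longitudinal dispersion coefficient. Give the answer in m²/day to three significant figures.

At the plume center C_max = M/(n_e·A·√(4πDt)), so D = M²/(4πt·(n_e·A·C_max)²).
n_e·A·C_max = 0.38 × 208 × 0.000954 = 0.07540 kg/m.
D = 2.26²/(4π × 58.2 × 0.07540²) = 1.23 m²/day.

1.23 m²/day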